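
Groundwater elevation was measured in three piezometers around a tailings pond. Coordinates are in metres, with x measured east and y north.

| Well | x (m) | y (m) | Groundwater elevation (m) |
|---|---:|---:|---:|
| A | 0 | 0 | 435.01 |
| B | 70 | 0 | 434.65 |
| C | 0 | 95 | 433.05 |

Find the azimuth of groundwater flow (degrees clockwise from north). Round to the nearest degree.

014°

∂h/∂x = (434.65 − 435.01) / (70 − 0) = -0.005143
∂h/∂y = (433.05 − 435.01) / (95 − 0) = -0.02063
Flow direction (−∇h) has components (+0.005143 E, +0.02063 N).
Azimuth = atan2(E, N) = atan2(+0.005143, +0.02063) = 14.0° ≈ 014°.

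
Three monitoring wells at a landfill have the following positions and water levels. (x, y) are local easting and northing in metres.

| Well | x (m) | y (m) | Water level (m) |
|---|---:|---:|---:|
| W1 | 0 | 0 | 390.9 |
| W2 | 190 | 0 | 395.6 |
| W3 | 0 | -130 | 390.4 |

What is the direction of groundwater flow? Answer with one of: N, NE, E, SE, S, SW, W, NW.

∂h/∂x = (395.6 − 390.9) / (190 − 0) = +0.02474
∂h/∂y = (390.4 − 390.9) / (-130 − 0) = +0.003846
Flow = −∇h = (-0.02474 east, -0.003846 north), which points west.

W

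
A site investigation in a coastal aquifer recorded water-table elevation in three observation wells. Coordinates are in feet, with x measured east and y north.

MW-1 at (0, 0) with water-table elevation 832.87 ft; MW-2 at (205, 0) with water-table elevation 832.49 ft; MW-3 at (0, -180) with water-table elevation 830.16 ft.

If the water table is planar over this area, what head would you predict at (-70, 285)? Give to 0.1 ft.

∂h/∂x = (832.49 − 832.87) / (205 − 0) = -0.001854
∂h/∂y = (830.16 − 832.87) / (-180 − 0) = +0.01506
h(-70, 285) = 832.87 + (-0.001854)·(-70) + (+0.01506)·(285) = 832.87 +0.130 +4.291 = 837.291 ft.

837.3 ft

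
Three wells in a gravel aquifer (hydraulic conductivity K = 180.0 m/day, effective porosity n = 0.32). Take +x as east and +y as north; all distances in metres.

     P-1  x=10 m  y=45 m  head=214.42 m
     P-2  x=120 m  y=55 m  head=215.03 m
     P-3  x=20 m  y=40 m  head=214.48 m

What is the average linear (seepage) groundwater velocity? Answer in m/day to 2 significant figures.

3.2 m/day

Three-point gradient (reference P-1): Δ to P-2 = (110, 10, +0.61), Δ to P-3 = (10, -5, +0.06).
∂h/∂x = +0.005615, ∂h/∂y = -0.0007692 (det = -650).
|∇h| = √(0.005615² + -0.0007692²) = 0.005667
Seepage velocity v = K·i/n = 180.0 × 0.005667 / 0.32 = 3.188 m/day.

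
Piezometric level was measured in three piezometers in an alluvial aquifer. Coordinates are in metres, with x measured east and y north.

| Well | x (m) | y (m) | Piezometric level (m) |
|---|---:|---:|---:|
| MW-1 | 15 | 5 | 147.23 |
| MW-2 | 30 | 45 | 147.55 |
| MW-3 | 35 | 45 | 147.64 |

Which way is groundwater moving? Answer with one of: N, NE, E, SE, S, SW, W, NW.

Differences from MW-1: to MW-2 (Δx, Δy, Δh) = (15, 40, +0.32); to MW-3 = (20, 40, +0.41).
Solve a·Δx + b·Δy = Δh: det = 15·40 − 20·40 = -200.
∂h/∂x = [(+0.32)·40 − (+0.41)·40] / -200 = +0.01800
∂h/∂y = [15·(+0.41) − 20·(+0.32)] / -200 = +0.001250
Flow = −∇h = (-0.01800 east, -0.001250 north), which points west.

W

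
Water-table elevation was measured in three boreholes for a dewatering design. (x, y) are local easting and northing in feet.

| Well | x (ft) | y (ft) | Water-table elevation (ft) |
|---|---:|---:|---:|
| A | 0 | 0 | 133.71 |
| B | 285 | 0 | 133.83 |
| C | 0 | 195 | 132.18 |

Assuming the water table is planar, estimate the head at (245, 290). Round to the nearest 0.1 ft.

131.5 ft

∂h/∂x = (133.83 − 133.71) / (285 − 0) = +0.0004211
∂h/∂y = (132.18 − 133.71) / (195 − 0) = -0.007846
h(245, 290) = 133.71 + (+0.0004211)·(245) + (-0.007846)·(290) = 133.71 +0.103 -2.275 = 131.538 ft.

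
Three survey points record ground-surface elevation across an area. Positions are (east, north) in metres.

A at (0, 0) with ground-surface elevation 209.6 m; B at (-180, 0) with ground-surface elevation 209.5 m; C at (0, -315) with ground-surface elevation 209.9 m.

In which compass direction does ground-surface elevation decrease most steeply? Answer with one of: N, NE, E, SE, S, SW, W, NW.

NW

∂z/∂x = (209.5 − 209.6) / (-180 − 0) = +0.0005556
∂z/∂y = (209.9 − 209.6) / (-315 − 0) = -0.0009524
Steepest decrease is along −∇f = (-0.0005556 E, +0.0009524 N) → northwest.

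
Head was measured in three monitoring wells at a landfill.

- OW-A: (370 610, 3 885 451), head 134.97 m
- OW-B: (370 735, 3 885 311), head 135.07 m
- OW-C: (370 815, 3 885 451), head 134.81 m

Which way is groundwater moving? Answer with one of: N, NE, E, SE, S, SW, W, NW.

NE

Three-point gradient (reference OW-A): Δ to OW-B = (125, -140, +0.10), Δ to OW-C = (205, 0, -0.16).
∂h/∂x = -0.0007805, ∂h/∂y = -0.001411 (det = 28700).
Flow = −∇h = (+0.0007805 east, +0.001411 north), which points northeast.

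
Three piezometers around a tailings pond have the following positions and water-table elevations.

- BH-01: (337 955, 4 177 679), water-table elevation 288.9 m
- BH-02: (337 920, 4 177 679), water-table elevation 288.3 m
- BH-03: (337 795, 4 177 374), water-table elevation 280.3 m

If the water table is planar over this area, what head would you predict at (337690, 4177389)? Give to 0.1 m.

Differences from BH-01: to BH-02 (Δx, Δy, Δh) = (-35, 0, -0.6); to BH-03 = (-160, -305, -8.6).
Determinant of the coordinate differences = (-35)·(-305) − (-160)·0 = 10675.
∂h/∂x = [(-0.6)·(-305) − (-8.6)·0] / 10675 = +0.01714
∂h/∂y = [(-35)·(-8.6) − (-160)·(-0.6)] / 10675 = +0.01920
h(337690, 4177389) = 288.9 + (+0.01714)·(-265) + (+0.01920)·(-290) = 288.9 -4.543 -5.569 = 278.788 m.

278.8 m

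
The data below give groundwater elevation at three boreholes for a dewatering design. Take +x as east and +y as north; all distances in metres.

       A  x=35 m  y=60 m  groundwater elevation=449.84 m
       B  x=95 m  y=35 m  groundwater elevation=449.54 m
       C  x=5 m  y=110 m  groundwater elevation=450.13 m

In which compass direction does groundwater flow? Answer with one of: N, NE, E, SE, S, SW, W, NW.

SE

With h = a·x + b·y + c and A as origin, the differences give:
  60·a + (-25)·b = -0.30
  (-30)·a + 50·b = +0.29
Eliminate b (×50 and ×(-25), subtract): 2250·a = -7.750 → a = ∂h/∂x = -0.003444
Back-substitute: b = ∂h/∂y = +0.003733.
Flow = −∇h = (+0.003444 east, -0.003733 north), which points southeast.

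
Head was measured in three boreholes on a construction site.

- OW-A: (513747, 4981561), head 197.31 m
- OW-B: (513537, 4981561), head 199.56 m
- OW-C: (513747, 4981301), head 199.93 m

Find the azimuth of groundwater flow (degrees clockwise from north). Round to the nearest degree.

∂h/∂x = (199.56 − 197.31) / (513537 − 513747) = -0.01071
∂h/∂y = (199.93 − 197.31) / (4981301 − 4981561) = -0.01008
Flow direction (−∇h) has components (+0.01071 E, +0.01008 N).
Azimuth = atan2(E, N) = atan2(+0.01071, +0.01008) = 46.8° ≈ 047°.

047°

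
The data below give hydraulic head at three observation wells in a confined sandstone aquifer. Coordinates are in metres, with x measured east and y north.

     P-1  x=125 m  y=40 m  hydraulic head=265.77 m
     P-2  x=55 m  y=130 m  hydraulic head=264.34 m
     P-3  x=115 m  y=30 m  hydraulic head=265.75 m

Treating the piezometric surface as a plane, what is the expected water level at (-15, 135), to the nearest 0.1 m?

263.6 m

With h = a·x + b·y + c and P-1 as origin, the differences give:
  (-70)·a + 90·b = -1.43
  (-10)·a + (-10)·b = -0.02
Eliminate b (×(-10) and ×90, subtract): 1600·a = 16.100 → a = ∂h/∂x = +0.01006
Back-substitute: b = ∂h/∂y = -0.008063.
h(-15, 135) = 265.77 + (+0.01006)·(-140) + (-0.008063)·(95) = 265.77 -1.409 -0.766 = 263.595 m.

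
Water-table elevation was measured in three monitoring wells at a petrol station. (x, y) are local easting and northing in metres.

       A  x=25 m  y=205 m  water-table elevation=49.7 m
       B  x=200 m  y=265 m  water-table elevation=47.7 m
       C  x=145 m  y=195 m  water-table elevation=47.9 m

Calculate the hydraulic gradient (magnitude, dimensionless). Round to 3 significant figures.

Taking A as reference: B−A = (175, 60, -2.0); C−A = (120, -10, -1.8).
Determinant of the coordinate differences = 175·(-10) − 120·60 = -8950.
∂h/∂x = [(-2.0)·(-10) − (-1.8)·60] / -8950 = -0.01430
∂h/∂y = [175·(-1.8) − 120·(-2.0)] / -8950 = +0.008380
|∇h| = √(-0.01430² + 0.008380²) = 0.01657

0.0166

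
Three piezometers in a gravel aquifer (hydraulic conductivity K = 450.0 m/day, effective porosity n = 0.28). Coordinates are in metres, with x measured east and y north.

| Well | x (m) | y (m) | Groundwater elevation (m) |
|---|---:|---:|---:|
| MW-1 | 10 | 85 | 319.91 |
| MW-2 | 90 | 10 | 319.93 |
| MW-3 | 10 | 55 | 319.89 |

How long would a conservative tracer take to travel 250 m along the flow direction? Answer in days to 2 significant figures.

140 days

With h = a·x + b·y + c and MW-1 as origin, the differences give:
  80·a + (-75)·b = +0.02
  0·a + (-30)·b = -0.02
Eliminate b (×(-30) and ×(-75), subtract): -2400·a = -2.100 → a = ∂h/∂x = +0.0008750
Back-substitute: b = ∂h/∂y = +0.0006667.
|∇h| = √(0.0008750² + 0.0006667²) = 0.0011
Seepage velocity v = K·i/n = 450.0 × 0.0011 / 0.28 = 1.768 m/day.
t = 250 / 1.768 = 141.4 days.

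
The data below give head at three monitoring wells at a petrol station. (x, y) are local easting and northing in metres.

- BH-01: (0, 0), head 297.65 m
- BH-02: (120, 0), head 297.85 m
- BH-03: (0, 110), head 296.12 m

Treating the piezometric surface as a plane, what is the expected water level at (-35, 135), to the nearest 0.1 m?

∂h/∂x = (297.85 − 297.65) / (120 − 0) = +0.001667
∂h/∂y = (296.12 − 297.65) / (110 − 0) = -0.01391
h(-35, 135) = 297.65 + (+0.001667)·(-35) + (-0.01391)·(135) = 297.65 -0.058 -1.878 = 295.714 m.

295.7 m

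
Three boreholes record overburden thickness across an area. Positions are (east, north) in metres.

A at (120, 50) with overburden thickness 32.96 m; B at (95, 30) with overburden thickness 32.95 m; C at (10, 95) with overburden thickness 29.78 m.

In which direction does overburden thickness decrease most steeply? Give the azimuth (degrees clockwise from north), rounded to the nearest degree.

321°

Taking A as reference: B−A = (-25, -20, -0.01); C−A = (-110, 45, -3.18).
Determinant of the coordinate differences = (-25)·45 − (-110)·(-20) = -3325.
∂d/∂x = [(-0.01)·45 − (-3.18)·(-20)] / -3325 = +0.01926
∂d/∂y = [(-25)·(-3.18) − (-110)·(-0.01)] / -3325 = -0.02358
Steepest decrease is along −∇f: components (-0.01926 E, +0.02358 N).
Azimuth = atan2(-0.01926, +0.02358) = 320.8° ≈ 321°.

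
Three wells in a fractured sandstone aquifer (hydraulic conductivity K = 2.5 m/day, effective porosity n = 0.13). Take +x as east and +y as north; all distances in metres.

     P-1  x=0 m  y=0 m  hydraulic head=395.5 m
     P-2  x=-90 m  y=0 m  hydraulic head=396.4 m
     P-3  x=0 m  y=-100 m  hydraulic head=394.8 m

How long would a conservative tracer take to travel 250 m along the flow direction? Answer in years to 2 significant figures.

2.9 years

∂h/∂x = (396.4 − 395.5) / (-90 − 0) = -0.010000
∂h/∂y = (394.8 − 395.5) / (-100 − 0) = +0.007000
|∇h| = √(-0.010000² + 0.007000²) = 0.01221
Seepage velocity v = K·i/n = 2.5 × 0.01221 / 0.13 = 0.2348 m/day.
t = 250 / 0.2348 = 1065 days = 2.92 years.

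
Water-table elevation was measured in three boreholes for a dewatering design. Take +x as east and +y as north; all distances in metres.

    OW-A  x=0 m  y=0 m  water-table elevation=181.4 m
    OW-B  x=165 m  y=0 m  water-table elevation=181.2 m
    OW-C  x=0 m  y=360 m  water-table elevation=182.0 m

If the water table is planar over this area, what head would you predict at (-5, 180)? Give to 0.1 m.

181.7 m

∂h/∂x = (181.2 − 181.4) / (165 − 0) = -0.001212
∂h/∂y = (182.0 − 181.4) / (360 − 0) = +0.001667
h(-5, 180) = 181.4 + (-0.001212)·(-5) + (+0.001667)·(180) = 181.4 +0.006 +0.300 = 181.706 m.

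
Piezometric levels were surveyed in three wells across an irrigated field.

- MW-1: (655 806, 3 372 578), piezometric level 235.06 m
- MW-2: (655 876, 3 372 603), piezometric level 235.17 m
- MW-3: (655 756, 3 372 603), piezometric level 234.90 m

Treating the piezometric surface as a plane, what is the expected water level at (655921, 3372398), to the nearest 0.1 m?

Three-point gradient (reference MW-1): Δ to MW-2 = (70, 25, +0.11), Δ to MW-3 = (-50, 25, -0.16).
∂h/∂x = +0.002250, ∂h/∂y = -0.001900 (det = 3000).
h(655921, 3372398) = 235.06 + (+0.002250)·(115) + (-0.001900)·(-180) = 235.06 +0.259 +0.342 = 235.661 m.

235.7 m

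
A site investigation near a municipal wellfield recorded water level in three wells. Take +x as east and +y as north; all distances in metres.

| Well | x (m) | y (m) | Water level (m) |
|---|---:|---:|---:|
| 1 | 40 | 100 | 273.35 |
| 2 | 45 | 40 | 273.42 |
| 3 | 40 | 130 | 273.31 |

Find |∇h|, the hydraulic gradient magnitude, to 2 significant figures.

0.0024

With h = a·x + b·y + c and 1 as origin, the differences give:
  5·a + (-60)·b = +0.07
  0·a + 30·b = -0.04
Eliminate b (×30 and ×(-60), subtract): 150·a = -0.300 → a = ∂h/∂x = -0.002000
Back-substitute: b = ∂h/∂y = -0.001333.
|∇h| = √(-0.002000² + -0.001333²) = 0.002404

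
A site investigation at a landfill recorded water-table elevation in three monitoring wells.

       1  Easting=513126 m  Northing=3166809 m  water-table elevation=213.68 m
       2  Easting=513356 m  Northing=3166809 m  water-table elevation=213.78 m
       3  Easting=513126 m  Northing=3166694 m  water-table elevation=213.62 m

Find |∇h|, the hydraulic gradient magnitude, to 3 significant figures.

∂h/∂x = (213.78 − 213.68) / (513356 − 513126) = +0.0004348
∂h/∂y = (213.62 − 213.68) / (3166694 − 3166809) = +0.0005217
|∇h| = √(0.0004348² + 0.0005217²) = 0.0006791

0.000679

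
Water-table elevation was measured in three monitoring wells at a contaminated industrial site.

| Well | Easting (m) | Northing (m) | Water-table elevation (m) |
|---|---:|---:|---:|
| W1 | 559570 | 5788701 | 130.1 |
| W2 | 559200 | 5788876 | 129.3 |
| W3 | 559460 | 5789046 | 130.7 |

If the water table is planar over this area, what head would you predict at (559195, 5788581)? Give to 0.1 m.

128.4 m

Differences from W1: to W2 (Δx, Δy, Δh) = (-370, 175, -0.8); to W3 = (-110, 345, +0.6).
Determinant of the coordinate differences = (-370)·345 − (-110)·175 = -108400.
∂h/∂x = [(-0.8)·345 − (+0.6)·175] / -108400 = +0.003515
∂h/∂y = [(-370)·(+0.6) − (-110)·(-0.8)] / -108400 = +0.002860
h(559195, 5788581) = 130.1 + (+0.003515)·(-375) + (+0.002860)·(-120) = 130.1 -1.318 -0.343 = 128.439 m.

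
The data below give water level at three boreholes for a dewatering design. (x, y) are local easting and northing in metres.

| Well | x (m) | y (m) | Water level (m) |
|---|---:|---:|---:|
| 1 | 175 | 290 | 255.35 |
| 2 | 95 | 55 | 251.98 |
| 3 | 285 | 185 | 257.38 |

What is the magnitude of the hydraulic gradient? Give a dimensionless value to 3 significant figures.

With h = a·x + b·y + c and 1 as origin, the differences give:
  (-80)·a + (-235)·b = -3.37
  110·a + (-105)·b = +2.03
Eliminate b (×(-105) and ×(-235), subtract): 34250·a = 830.900 → a = ∂h/∂x = +0.02426
Back-substitute: b = ∂h/∂y = +0.006082.
|∇h| = √(0.02426² + 0.006082²) = 0.02501

0.0250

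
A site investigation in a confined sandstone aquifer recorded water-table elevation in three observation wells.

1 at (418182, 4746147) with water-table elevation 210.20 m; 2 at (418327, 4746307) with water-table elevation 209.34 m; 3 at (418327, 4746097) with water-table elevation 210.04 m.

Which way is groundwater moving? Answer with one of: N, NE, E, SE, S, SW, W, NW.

NE

With h = a·x + b·y + c and 1 as origin, the differences give:
  145·a + 160·b = -0.86
  145·a + (-50)·b = -0.16
Eliminate b (×(-50) and ×160, subtract): -30450·a = 68.600 → a = ∂h/∂x = -0.002253
Back-substitute: b = ∂h/∂y = -0.003333.
Flow = −∇h = (+0.002253 east, +0.003333 north), which points northeast.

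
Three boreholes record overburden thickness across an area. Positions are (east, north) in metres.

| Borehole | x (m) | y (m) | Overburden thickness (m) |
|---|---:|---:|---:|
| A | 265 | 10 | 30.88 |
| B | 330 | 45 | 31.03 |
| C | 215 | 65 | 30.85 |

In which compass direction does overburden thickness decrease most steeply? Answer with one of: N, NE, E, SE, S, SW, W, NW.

SW

Three-point gradient (reference A): Δ to B = (65, 35, +0.15), Δ to C = (-50, 55, -0.03).
∂d/∂x = +0.001746, ∂d/∂y = +0.001042 (det = 5325).
Steepest decrease is along −∇f = (-0.001746 E, -0.001042 N) → southwest.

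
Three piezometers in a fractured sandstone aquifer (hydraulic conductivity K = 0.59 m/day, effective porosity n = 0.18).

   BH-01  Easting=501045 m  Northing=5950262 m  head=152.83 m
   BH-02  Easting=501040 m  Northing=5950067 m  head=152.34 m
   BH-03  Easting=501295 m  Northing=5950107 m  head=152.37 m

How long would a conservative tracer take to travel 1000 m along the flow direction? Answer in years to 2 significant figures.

Taking BH-01 as reference: BH-02−BH-01 = (-5, -195, -0.49); BH-03−BH-01 = (250, -155, -0.46).
Determinant of the coordinate differences = (-5)·(-155) − 250·(-195) = 49525.
∂h/∂x = [(-0.49)·(-155) − (-0.46)·(-195)] / 49525 = -0.0002776
∂h/∂y = [(-5)·(-0.46) − 250·(-0.49)] / 49525 = +0.002520
|∇h| = √(-0.0002776² + 0.002520²) = 0.002535
Seepage velocity v = K·i/n = 0.59 × 0.002535 / 0.18 = 0.008309 m/day.
t = 1000 / 0.008309 = 1.204e+05 days = 330 years.

330 years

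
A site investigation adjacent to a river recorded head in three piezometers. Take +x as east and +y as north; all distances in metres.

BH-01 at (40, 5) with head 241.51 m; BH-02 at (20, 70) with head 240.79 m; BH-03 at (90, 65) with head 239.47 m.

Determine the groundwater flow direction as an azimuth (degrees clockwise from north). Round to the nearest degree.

Differences from BH-01: to BH-02 (Δx, Δy, Δh) = (-20, 65, -0.72); to BH-03 = (50, 60, -2.04).
Determinant of the coordinate differences = (-20)·60 − 50·65 = -4450.
∂h/∂x = [(-0.72)·60 − (-2.04)·65] / -4450 = -0.02009
∂h/∂y = [(-20)·(-2.04) − 50·(-0.72)] / -4450 = -0.01726
Flow direction (−∇h) has components (+0.02009 E, +0.01726 N).
Azimuth = atan2(E, N) = atan2(+0.02009, +0.01726) = 49.3° ≈ 049°.

049°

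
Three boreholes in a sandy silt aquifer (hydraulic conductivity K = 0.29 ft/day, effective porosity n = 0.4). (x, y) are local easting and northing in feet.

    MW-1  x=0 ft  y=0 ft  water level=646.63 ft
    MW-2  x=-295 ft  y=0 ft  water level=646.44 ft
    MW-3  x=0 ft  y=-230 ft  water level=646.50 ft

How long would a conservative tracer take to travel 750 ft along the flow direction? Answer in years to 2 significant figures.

∂h/∂x = (646.44 − 646.63) / (-295 − 0) = +0.0006441
∂h/∂y = (646.50 − 646.63) / (-230 − 0) = +0.0005652
|∇h| = √(0.0006441² + 0.0005652²) = 0.0008569
Seepage velocity v = K·i/n = 0.29 × 0.0008569 / 0.4 = 0.0006213 ft/day.
t = 750 / 0.0006213 = 1.207e+06 days = 3.3e+03 years.

3300 years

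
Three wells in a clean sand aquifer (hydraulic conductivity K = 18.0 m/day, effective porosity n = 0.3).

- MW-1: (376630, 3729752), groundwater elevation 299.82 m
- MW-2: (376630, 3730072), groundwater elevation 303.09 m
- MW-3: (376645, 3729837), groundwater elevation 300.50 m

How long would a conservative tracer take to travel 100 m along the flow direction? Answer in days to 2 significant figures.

100 days

Taking MW-1 as reference: MW-2−MW-1 = (0, 320, +3.27); MW-3−MW-1 = (15, 85, +0.68).
Solve a·Δx + b·Δy = Δh: det = 0·85 − 15·320 = -4800.
∂h/∂x = [(+3.27)·85 − (+0.68)·320] / -4800 = -0.01257
∂h/∂y = [0·(+0.68) − 15·(+3.27)] / -4800 = +0.01022
|∇h| = √(-0.01257² + 0.01022²) = 0.0162
Seepage velocity v = K·i/n = 18.0 × 0.0162 / 0.3 = 0.972 m/day.
t = 100 / 0.972 = 102.9 days.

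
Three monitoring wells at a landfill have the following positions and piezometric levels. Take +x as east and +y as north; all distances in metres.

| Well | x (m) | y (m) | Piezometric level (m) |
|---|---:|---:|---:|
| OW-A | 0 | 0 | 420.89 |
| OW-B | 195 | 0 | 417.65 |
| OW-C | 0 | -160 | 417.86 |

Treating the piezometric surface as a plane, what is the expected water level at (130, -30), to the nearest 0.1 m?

418.2 m

∂h/∂x = (417.65 − 420.89) / (195 − 0) = -0.01662
∂h/∂y = (417.86 − 420.89) / (-160 − 0) = +0.01894
h(130, -30) = 420.89 + (-0.01662)·(130) + (+0.01894)·(-30) = 420.89 -2.160 -0.568 = 418.162 m.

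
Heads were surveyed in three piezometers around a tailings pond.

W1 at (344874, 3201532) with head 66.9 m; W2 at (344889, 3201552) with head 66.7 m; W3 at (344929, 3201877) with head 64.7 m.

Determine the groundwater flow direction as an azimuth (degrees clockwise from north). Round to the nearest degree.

049°

Three-point gradient (reference W1): Δ to W2 = (15, 20, -0.2), Δ to W3 = (55, 345, -2.2).
∂h/∂x = -0.006135, ∂h/∂y = -0.005399 (det = 4075).
Flow direction (−∇h) has components (+0.006135 E, +0.005399 N).
Azimuth = atan2(E, N) = atan2(+0.006135, +0.005399) = 48.7° ≈ 049°.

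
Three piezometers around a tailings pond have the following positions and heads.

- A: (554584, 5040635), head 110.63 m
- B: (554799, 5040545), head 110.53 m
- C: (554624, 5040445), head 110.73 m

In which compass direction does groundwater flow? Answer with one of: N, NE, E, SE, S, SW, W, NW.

With h = a·x + b·y + c and A as origin, the differences give:
  215·a + (-90)·b = -0.10
  40·a + (-190)·b = +0.10
Eliminate b (×(-190) and ×(-90), subtract): -37250·a = 28.000 → a = ∂h/∂x = -0.0007517
Back-substitute: b = ∂h/∂y = -0.0006846.
Flow = −∇h = (+0.0007517 east, +0.0006846 north), which points northeast.

NE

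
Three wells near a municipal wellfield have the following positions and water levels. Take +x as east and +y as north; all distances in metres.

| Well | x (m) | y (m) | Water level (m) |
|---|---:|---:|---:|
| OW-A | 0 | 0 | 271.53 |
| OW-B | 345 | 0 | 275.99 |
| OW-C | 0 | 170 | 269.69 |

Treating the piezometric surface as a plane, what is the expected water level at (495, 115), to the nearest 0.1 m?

∂h/∂x = (275.99 − 271.53) / (345 − 0) = +0.01293
∂h/∂y = (269.69 − 271.53) / (170 − 0) = -0.01082
h(495, 115) = 271.53 + (+0.01293)·(495) + (-0.01082)·(115) = 271.53 +6.399 -1.245 = 276.684 m.

276.7 m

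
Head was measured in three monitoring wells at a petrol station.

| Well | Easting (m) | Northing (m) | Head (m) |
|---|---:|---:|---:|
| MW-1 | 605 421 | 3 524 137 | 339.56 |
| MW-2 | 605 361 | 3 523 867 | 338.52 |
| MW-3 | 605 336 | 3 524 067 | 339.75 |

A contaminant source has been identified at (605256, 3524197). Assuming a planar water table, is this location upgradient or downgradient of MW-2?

upgradient

With h = a·x + b·y + c and MW-1 as origin, the differences give:
  (-60)·a + (-270)·b = -1.04
  (-85)·a + (-70)·b = +0.19
Eliminate b (×(-70) and ×(-270), subtract): -18750·a = 124.100 → a = ∂h/∂x = -0.006619
Back-substitute: b = ∂h/∂y = +0.005323.
Head at (605256, 3524197) = 339.56 + (-0.006619)·(-165) + (+0.005323)·(60) = 340.97 m.
That is higher than the 338.52 m at MW-2, so the point is upgradient.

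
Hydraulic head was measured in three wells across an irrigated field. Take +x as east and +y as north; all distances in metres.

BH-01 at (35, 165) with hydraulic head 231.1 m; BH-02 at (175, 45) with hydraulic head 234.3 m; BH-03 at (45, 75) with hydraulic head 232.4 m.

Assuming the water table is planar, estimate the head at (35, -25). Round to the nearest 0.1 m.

233.6 m

With h = a·x + b·y + c and BH-01 as origin, the differences give:
  140·a + (-120)·b = +3.2
  10·a + (-90)·b = +1.3
Eliminate b (×(-90) and ×(-120), subtract): -11400·a = -132.00 → a = ∂h/∂x = +0.01158
Back-substitute: b = ∂h/∂y = -0.01316.
h(35, -25) = 231.1 + (+0.01158)·(0) + (-0.01316)·(-190) = 231.1 +0.000 +2.500 = 233.600 m.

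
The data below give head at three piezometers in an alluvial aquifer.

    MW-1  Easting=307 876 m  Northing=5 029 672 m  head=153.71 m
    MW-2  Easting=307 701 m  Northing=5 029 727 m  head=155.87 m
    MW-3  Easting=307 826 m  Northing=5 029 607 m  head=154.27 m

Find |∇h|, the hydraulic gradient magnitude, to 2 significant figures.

Three-point gradient (reference MW-1): Δ to MW-2 = (-175, 55, +2.16), Δ to MW-3 = (-50, -65, +0.56).
∂h/∂x = -0.01212, ∂h/∂y = +0.0007080 (det = 14125).
|∇h| = √(-0.01212² + 0.0007080²) = 0.01214

0.012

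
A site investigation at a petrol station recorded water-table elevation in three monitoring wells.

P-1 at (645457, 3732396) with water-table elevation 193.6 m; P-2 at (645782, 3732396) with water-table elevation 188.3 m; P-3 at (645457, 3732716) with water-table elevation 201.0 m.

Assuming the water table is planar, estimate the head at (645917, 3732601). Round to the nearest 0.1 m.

∂h/∂x = (188.3 − 193.6) / (645782 − 645457) = -0.01631
∂h/∂y = (201.0 − 193.6) / (3732716 − 3732396) = +0.02313
h(645917, 3732601) = 193.6 + (-0.01631)·(460) + (+0.02313)·(205) = 193.6 -7.502 +4.741 = 190.839 m.

190.8 m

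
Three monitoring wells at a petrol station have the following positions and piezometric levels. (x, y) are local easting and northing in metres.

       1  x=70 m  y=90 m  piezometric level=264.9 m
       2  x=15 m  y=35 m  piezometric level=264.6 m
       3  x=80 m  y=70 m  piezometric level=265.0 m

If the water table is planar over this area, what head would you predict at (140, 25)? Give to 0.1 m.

With h = a·x + b·y + c and 1 as origin, the differences give:
  (-55)·a + (-55)·b = -0.3
  10·a + (-20)·b = +0.1
Eliminate b (×(-20) and ×(-55), subtract): 1650·a = 11.50 → a = ∂h/∂x = +0.006970
Back-substitute: b = ∂h/∂y = -0.001515.
h(140, 25) = 264.9 + (+0.006970)·(70) + (-0.001515)·(-65) = 264.9 +0.488 +0.098 = 265.486 m.

265.5 m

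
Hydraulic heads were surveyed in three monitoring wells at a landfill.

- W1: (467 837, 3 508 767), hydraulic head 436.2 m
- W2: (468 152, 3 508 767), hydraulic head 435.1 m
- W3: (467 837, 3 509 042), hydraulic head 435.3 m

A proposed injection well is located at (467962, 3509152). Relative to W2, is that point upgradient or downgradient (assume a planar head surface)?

∂h/∂x = (435.1 − 436.2) / (468152 − 467837) = -0.003492
∂h/∂y = (435.3 − 436.2) / (3509042 − 3508767) = -0.003273
Head at (467962, 3509152) = 436.2 + (-0.003492)·(125) + (-0.003273)·(385) = 434.50 m.
That is lower than the 435.1 m at W2, so the point is downgradient.

downgradient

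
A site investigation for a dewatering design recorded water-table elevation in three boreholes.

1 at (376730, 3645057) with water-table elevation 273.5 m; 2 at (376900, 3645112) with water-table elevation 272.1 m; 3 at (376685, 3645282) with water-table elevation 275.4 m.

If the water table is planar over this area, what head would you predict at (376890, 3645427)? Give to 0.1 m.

Differences from 1: to 2 (Δx, Δy, Δh) = (170, 55, -1.4); to 3 = (-45, 225, +1.9).
Determinant of the coordinate differences = 170·225 − (-45)·55 = 40725.
∂h/∂x = [(-1.4)·225 − (+1.9)·55] / 40725 = -0.01030
∂h/∂y = [170·(+1.9) − (-45)·(-1.4)] / 40725 = +0.006384
h(376890, 3645427) = 273.5 + (-0.01030)·(160) + (+0.006384)·(370) = 273.5 -1.648 +2.362 = 274.214 m.

274.2 m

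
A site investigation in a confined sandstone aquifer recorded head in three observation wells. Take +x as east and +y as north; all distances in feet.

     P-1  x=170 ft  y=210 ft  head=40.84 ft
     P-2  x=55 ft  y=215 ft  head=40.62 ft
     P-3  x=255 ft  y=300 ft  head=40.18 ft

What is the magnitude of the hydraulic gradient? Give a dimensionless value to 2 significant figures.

0.0089

With h = a·x + b·y + c and P-1 as origin, the differences give:
  (-115)·a + 5·b = -0.22
  85·a + 90·b = -0.66
Eliminate b (×90 and ×5, subtract): -10775·a = -16.500 → a = ∂h/∂x = +0.001531
Back-substitute: b = ∂h/∂y = -0.008780.
|∇h| = √(0.001531² + -0.008780²) = 0.008912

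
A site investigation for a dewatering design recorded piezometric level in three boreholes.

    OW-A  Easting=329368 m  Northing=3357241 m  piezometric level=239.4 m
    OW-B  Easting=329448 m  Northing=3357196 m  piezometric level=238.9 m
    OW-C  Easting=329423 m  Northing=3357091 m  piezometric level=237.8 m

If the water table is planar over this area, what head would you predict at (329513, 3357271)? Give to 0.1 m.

239.7 m

With h = a·x + b·y + c and OW-A as origin, the differences give:
  80·a + (-45)·b = -0.5
  55·a + (-150)·b = -1.6
Eliminate b (×(-150) and ×(-45), subtract): -9525·a = 3.00 → a = ∂h/∂x = -0.0003150
Back-substitute: b = ∂h/∂y = +0.01055.
h(329513, 3357271) = 239.4 + (-0.0003150)·(145) + (+0.01055)·(30) = 239.4 -0.046 +0.317 = 239.671 m.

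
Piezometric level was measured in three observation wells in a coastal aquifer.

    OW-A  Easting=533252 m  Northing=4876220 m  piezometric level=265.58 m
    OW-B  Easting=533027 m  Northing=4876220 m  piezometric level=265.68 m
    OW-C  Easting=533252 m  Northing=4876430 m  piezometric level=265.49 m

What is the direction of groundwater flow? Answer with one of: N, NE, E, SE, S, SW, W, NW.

∂h/∂x = (265.68 − 265.58) / (533027 − 533252) = -0.0004444
∂h/∂y = (265.49 − 265.58) / (4876430 − 4876220) = -0.0004286
Flow = −∇h = (+0.0004444 east, +0.0004286 north), which points northeast.

NE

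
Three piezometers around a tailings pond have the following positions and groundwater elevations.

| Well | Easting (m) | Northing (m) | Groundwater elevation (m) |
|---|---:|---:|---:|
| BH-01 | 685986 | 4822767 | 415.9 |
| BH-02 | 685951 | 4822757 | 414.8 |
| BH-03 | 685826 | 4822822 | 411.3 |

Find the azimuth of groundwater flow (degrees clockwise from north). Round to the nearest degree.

262°

Differences from BH-01: to BH-02 (Δx, Δy, Δh) = (-35, -10, -1.1); to BH-03 = (-160, 55, -4.6).
Solve a·Δx + b·Δy = Δh: det = (-35)·55 − (-160)·(-10) = -3525.
∂h/∂x = [(-1.1)·55 − (-4.6)·(-10)] / -3525 = +0.03021
∂h/∂y = [(-35)·(-4.6) − (-160)·(-1.1)] / -3525 = +0.004255
Flow direction (−∇h) has components (-0.03021 E, -0.004255 N).
Azimuth = atan2(E, N) = atan2(-0.03021, -0.004255) = 262.0° ≈ 262°.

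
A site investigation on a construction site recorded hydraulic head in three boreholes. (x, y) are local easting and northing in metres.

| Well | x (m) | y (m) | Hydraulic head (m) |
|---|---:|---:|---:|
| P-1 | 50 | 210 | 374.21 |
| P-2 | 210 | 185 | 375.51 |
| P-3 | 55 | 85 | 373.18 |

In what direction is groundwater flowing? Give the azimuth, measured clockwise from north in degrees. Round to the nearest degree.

Differences from P-1: to P-2 (Δx, Δy, Δh) = (160, -25, +1.30); to P-3 = (5, -125, -1.03).
Solve a·Δx + b·Δy = Δh: det = 160·(-125) − 5·(-25) = -19875.
∂h/∂x = [(+1.30)·(-125) − (-1.03)·(-25)] / -19875 = +0.009472
∂h/∂y = [160·(-1.03) − 5·(+1.30)] / -19875 = +0.008619
Flow direction (−∇h) has components (-0.009472 E, -0.008619 N).
Azimuth = atan2(E, N) = atan2(-0.009472, -0.008619) = 227.7° ≈ 228°.

228°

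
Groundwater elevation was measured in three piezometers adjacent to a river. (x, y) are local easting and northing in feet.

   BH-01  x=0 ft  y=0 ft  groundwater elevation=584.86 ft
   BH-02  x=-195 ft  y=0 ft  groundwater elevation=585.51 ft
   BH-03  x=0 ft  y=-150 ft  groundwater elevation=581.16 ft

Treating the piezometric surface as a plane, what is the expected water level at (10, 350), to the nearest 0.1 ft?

593.5 ft

∂h/∂x = (585.51 − 584.86) / (-195 − 0) = -0.003333
∂h/∂y = (581.16 − 584.86) / (-150 − 0) = +0.02467
h(10, 350) = 584.86 + (-0.003333)·(10) + (+0.02467)·(350) = 584.86 -0.033 +8.633 = 593.460 ft.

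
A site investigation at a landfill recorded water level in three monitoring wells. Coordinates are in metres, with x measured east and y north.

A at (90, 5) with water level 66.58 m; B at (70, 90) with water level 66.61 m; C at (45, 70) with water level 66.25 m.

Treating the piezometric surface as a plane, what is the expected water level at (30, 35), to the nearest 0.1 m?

Differences from A: to B (Δx, Δy, Δh) = (-20, 85, +0.03); to C = (-45, 65, -0.33).
Solve a·Δx + b·Δy = Δh: det = (-20)·65 − (-45)·85 = 2525.
∂h/∂x = [(+0.03)·65 − (-0.33)·85] / 2525 = +0.01188
∂h/∂y = [(-20)·(-0.33) − (-45)·(+0.03)] / 2525 = +0.003149
h(30, 35) = 66.58 + (+0.01188)·(-60) + (+0.003149)·(30) = 66.58 -0.713 +0.094 = 65.962 m.

66.0 m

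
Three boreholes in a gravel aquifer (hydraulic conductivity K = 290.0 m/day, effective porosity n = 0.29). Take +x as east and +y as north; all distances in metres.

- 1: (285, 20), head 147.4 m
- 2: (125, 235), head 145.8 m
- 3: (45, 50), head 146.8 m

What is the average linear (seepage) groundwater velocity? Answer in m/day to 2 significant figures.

6.4 m/day

Three-point gradient (reference 1): Δ to 2 = (-160, 215, -1.6), Δ to 3 = (-240, 30, -0.6).
∂h/∂x = +0.001731, ∂h/∂y = -0.006154 (det = 46800).
|∇h| = √(0.001731² + -0.006154²) = 0.006393
Seepage velocity v = K·i/n = 290.0 × 0.006393 / 0.29 = 6.393 m/day.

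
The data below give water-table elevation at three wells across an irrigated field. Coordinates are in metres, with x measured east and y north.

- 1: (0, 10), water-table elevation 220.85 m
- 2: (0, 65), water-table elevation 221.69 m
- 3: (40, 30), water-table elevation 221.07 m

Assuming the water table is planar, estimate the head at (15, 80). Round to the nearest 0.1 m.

221.9 m

Three-point gradient (reference 1): Δ to 2 = (0, 55, +0.84), Δ to 3 = (40, 20, +0.22).
∂h/∂x = -0.002136, ∂h/∂y = +0.01527 (det = -2200).
h(15, 80) = 220.85 + (-0.002136)·(15) + (+0.01527)·(70) = 220.85 -0.032 +1.069 = 221.887 m.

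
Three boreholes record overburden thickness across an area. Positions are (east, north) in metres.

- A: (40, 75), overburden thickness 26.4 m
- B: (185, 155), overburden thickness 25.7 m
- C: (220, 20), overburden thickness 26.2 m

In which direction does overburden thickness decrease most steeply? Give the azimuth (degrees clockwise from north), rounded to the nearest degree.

029°

With d = a·x + b·y + c and A as origin, the differences give:
  145·a + 80·b = -0.7
  180·a + (-55)·b = -0.2
Eliminate b (×(-55) and ×80, subtract): -22375·a = 54.50 → a = ∂d/∂x = -0.002436
Back-substitute: b = ∂d/∂y = -0.004335.
Steepest decrease is along −∇f: components (+0.002436 E, +0.004335 N).
Azimuth = atan2(+0.002436, +0.004335) = 29.3° ≈ 029°.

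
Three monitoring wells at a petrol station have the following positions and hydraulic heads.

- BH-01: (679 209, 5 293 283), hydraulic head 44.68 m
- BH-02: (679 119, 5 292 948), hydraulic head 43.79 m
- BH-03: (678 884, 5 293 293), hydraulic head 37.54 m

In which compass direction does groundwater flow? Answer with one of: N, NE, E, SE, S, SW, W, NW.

W

Taking BH-01 as reference: BH-02−BH-01 = (-90, -335, -0.89); BH-03−BH-01 = (-325, 10, -7.14).
Determinant of the coordinate differences = (-90)·10 − (-325)·(-335) = -109775.
∂h/∂x = [(-0.89)·10 − (-7.14)·(-335)] / -109775 = +0.02187
∂h/∂y = [(-90)·(-7.14) − (-325)·(-0.89)] / -109775 = -0.003219
Flow = −∇h = (-0.02187 east, +0.003219 north), which points west.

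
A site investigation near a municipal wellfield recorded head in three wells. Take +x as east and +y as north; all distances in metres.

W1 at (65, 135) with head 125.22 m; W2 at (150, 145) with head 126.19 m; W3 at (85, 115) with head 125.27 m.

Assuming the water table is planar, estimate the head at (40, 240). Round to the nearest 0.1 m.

125.8 m

Differences from W1: to W2 (Δx, Δy, Δh) = (85, 10, +0.97); to W3 = (20, -20, +0.05).
Solve a·Δx + b·Δy = Δh: det = 85·(-20) − 20·10 = -1900.
∂h/∂x = [(+0.97)·(-20) − (+0.05)·10] / -1900 = +0.01047
∂h/∂y = [85·(+0.05) − 20·(+0.97)] / -1900 = +0.007974
h(40, 240) = 125.22 + (+0.01047)·(-25) + (+0.007974)·(105) = 125.22 -0.262 +0.837 = 125.795 m.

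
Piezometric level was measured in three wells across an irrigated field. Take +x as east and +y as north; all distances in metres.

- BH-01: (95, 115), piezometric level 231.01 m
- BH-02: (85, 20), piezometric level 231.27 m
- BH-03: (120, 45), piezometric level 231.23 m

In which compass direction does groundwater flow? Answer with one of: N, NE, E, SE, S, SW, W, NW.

With h = a·x + b·y + c and BH-01 as origin, the differences give:
  (-10)·a + (-95)·b = +0.26
  25·a + (-70)·b = +0.22
Eliminate b (×(-70) and ×(-95), subtract): 3075·a = 2.700 → a = ∂h/∂x = +0.0008780
Back-substitute: b = ∂h/∂y = -0.002829.
Flow = −∇h = (-0.0008780 east, +0.002829 north), which points north.

N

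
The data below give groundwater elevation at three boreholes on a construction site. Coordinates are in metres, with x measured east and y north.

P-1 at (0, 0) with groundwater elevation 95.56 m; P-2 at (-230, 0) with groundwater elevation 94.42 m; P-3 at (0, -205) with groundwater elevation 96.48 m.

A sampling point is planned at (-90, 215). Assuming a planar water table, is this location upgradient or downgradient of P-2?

downgradient

∂h/∂x = (94.42 − 95.56) / (-230 − 0) = +0.004957
∂h/∂y = (96.48 − 95.56) / (-205 − 0) = -0.004488
Head at (-90, 215) = 95.56 + (+0.004957)·(-90) + (-0.004488)·(215) = 94.15 m.
That is lower than the 94.42 m at P-2, so the point is downgradient.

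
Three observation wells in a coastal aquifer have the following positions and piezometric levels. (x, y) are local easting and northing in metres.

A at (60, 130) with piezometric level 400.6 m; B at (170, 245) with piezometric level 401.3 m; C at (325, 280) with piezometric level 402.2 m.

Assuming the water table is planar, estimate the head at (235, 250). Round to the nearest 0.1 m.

401.7 m

With h = a·x + b·y + c and A as origin, the differences give:
  110·a + 115·b = +0.7
  265·a + 150·b = +1.6
Eliminate b (×150 and ×115, subtract): -13975·a = -79.00 → a = ∂h/∂x = +0.005653
Back-substitute: b = ∂h/∂y = +0.0006798.
h(235, 250) = 400.6 + (+0.005653)·(175) + (+0.0006798)·(120) = 400.6 +0.989 +0.082 = 401.671 m.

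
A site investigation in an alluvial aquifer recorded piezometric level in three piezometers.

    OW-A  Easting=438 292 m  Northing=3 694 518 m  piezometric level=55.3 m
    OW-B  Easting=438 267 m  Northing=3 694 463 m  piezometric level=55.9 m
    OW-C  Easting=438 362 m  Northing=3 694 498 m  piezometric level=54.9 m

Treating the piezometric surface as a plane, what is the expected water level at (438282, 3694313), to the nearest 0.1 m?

With h = a·x + b·y + c and OW-A as origin, the differences give:
  (-25)·a + (-55)·b = +0.6
  70·a + (-20)·b = -0.4
Eliminate b (×(-20) and ×(-55), subtract): 4350·a = -34.00 → a = ∂h/∂x = -0.007816
Back-substitute: b = ∂h/∂y = -0.007356.
h(438282, 3694313) = 55.3 + (-0.007816)·(-10) + (-0.007356)·(-205) = 55.3 +0.078 +1.508 = 56.886 m.

56.9 m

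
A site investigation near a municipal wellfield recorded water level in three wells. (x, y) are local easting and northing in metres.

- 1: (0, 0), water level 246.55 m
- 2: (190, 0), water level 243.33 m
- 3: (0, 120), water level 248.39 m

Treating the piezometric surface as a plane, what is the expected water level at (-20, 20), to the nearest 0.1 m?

∂h/∂x = (243.33 − 246.55) / (190 − 0) = -0.01695
∂h/∂y = (248.39 − 246.55) / (120 − 0) = +0.01533
h(-20, 20) = 246.55 + (-0.01695)·(-20) + (+0.01533)·(20) = 246.55 +0.339 +0.307 = 247.196 m.

247.2 m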